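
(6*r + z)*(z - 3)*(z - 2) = 6*r*z^2 - 30*r*z + 36*r + z^3 - 5*z^2 + 6*z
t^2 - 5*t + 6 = (t - 3)*(t - 2)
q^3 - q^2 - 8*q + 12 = (q - 2)^2*(q + 3)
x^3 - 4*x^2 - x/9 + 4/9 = (x - 4)*(x - 1/3)*(x + 1/3)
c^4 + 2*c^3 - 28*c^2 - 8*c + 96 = (c - 4)*(c - 2)*(c + 2)*(c + 6)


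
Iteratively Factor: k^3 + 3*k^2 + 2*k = (k)*(k^2 + 3*k + 2) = k*(k + 2)*(k + 1)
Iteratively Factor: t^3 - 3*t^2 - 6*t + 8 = (t - 4)*(t^2 + t - 2) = (t - 4)*(t - 1)*(t + 2)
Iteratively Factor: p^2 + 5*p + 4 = (p + 1)*(p + 4)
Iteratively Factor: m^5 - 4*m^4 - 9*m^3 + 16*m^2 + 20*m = (m)*(m^4 - 4*m^3 - 9*m^2 + 16*m + 20) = m*(m - 2)*(m^3 - 2*m^2 - 13*m - 10) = m*(m - 2)*(m + 1)*(m^2 - 3*m - 10) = m*(m - 2)*(m + 1)*(m + 2)*(m - 5)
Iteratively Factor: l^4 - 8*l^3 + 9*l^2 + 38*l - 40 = (l - 4)*(l^3 - 4*l^2 - 7*l + 10) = (l - 5)*(l - 4)*(l^2 + l - 2) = (l - 5)*(l - 4)*(l - 1)*(l + 2)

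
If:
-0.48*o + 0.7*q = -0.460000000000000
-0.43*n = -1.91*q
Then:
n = 4.44186046511628*q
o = 1.45833333333333*q + 0.958333333333333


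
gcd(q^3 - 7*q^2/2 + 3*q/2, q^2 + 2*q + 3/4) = 1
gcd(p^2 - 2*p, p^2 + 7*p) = p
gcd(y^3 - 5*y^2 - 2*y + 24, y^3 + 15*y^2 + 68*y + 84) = y + 2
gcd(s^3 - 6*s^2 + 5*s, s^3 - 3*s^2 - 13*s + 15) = s^2 - 6*s + 5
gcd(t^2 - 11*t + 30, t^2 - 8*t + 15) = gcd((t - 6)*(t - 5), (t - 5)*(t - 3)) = t - 5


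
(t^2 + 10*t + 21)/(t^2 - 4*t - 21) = (t + 7)/(t - 7)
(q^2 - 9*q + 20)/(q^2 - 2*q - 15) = (q - 4)/(q + 3)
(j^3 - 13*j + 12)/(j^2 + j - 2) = (j^2 + j - 12)/(j + 2)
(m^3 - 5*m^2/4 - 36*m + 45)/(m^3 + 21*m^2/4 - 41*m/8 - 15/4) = 2*(m - 6)/(2*m + 1)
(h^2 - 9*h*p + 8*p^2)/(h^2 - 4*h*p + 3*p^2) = (-h + 8*p)/(-h + 3*p)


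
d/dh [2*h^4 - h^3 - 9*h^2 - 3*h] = 8*h^3 - 3*h^2 - 18*h - 3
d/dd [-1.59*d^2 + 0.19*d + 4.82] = 0.19 - 3.18*d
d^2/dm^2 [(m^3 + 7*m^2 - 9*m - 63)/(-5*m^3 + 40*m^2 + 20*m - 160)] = 2*(-3*m^6 + 3*m^5 + 54*m^4 - 380*m^3 + 924*m^2 + 768*m + 2224)/(m^9 - 24*m^8 + 180*m^7 - 224*m^6 - 2256*m^5 + 4992*m^4 + 9152*m^3 - 23040*m^2 - 12288*m + 32768)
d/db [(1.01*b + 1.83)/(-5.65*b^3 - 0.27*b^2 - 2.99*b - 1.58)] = (11.413*b^3 + 31.2912*b^2 + 0.9882*b + 3.8759)/(31.9225*b^6 + 3.051*b^5 + 33.8599*b^4 + 19.4686*b^3 + 9.7933*b^2 + 9.4484*b + 2.4964)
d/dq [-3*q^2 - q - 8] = -6*q - 1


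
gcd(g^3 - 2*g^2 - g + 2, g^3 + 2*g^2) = 1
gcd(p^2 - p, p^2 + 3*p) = p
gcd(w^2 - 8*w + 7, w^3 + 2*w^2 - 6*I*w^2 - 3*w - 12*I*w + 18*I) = w - 1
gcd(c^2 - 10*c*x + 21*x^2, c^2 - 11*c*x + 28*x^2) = -c + 7*x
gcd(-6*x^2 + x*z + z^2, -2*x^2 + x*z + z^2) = 1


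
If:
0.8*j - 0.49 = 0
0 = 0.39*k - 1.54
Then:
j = 0.61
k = 3.95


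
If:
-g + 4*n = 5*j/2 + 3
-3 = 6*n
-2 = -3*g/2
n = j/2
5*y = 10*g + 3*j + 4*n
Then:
No Solution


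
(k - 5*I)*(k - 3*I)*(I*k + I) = I*k^3 + 8*k^2 + I*k^2 + 8*k - 15*I*k - 15*I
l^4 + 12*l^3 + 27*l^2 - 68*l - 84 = (l - 2)*(l + 1)*(l + 6)*(l + 7)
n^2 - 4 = (n - 2)*(n + 2)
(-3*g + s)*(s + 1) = -3*g*s - 3*g + s^2 + s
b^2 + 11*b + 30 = (b + 5)*(b + 6)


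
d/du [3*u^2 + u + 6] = 6*u + 1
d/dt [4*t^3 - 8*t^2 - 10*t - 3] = 12*t^2 - 16*t - 10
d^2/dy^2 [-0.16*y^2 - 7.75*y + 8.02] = -0.320000000000000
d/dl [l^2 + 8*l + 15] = 2*l + 8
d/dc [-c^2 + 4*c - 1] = 4 - 2*c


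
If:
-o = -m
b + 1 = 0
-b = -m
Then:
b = -1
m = -1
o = -1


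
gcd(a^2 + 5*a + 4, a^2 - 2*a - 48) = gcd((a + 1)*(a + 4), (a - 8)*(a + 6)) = 1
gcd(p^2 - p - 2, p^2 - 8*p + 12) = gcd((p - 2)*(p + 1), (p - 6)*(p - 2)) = p - 2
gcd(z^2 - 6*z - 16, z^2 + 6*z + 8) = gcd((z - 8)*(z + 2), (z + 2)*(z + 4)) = z + 2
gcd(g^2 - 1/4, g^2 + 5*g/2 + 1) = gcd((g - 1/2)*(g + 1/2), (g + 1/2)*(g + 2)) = g + 1/2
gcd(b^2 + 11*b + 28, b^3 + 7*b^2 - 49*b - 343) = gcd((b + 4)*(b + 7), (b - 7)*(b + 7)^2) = b + 7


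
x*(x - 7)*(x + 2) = x^3 - 5*x^2 - 14*x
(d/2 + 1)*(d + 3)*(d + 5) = d^3/2 + 5*d^2 + 31*d/2 + 15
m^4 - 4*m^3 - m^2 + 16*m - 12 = (m - 3)*(m - 2)*(m - 1)*(m + 2)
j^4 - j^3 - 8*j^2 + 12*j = j*(j - 2)^2*(j + 3)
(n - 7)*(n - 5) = n^2 - 12*n + 35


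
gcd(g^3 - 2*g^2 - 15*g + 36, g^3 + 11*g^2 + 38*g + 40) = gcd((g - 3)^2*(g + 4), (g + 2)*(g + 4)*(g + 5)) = g + 4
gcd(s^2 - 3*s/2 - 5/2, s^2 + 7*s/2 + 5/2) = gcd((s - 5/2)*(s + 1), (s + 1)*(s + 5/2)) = s + 1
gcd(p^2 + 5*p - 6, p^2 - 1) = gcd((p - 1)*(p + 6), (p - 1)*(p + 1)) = p - 1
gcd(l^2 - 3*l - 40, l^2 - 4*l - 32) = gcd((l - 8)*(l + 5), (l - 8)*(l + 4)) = l - 8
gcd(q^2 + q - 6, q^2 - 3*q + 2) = q - 2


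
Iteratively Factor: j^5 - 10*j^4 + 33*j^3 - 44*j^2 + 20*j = (j)*(j^4 - 10*j^3 + 33*j^2 - 44*j + 20) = j*(j - 1)*(j^3 - 9*j^2 + 24*j - 20) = j*(j - 2)*(j - 1)*(j^2 - 7*j + 10) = j*(j - 2)^2*(j - 1)*(j - 5)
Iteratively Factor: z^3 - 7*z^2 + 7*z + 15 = (z - 3)*(z^2 - 4*z - 5) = (z - 5)*(z - 3)*(z + 1)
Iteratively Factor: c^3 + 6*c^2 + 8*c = (c + 4)*(c^2 + 2*c) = c*(c + 4)*(c + 2)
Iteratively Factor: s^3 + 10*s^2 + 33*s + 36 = (s + 3)*(s^2 + 7*s + 12) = (s + 3)*(s + 4)*(s + 3)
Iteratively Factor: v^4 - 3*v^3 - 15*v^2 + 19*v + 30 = (v + 1)*(v^3 - 4*v^2 - 11*v + 30) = (v - 2)*(v + 1)*(v^2 - 2*v - 15) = (v - 5)*(v - 2)*(v + 1)*(v + 3)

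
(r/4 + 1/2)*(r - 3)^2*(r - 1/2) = r^4/4 - 9*r^3/8 - r^2/4 + 39*r/8 - 9/4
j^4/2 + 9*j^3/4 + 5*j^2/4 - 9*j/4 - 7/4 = (j/2 + 1/2)*(j - 1)*(j + 1)*(j + 7/2)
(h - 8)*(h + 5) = h^2 - 3*h - 40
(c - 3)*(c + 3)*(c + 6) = c^3 + 6*c^2 - 9*c - 54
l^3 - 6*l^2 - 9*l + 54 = (l - 6)*(l - 3)*(l + 3)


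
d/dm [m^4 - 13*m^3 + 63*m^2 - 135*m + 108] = 4*m^3 - 39*m^2 + 126*m - 135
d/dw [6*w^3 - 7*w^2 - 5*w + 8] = 18*w^2 - 14*w - 5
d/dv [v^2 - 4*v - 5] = 2*v - 4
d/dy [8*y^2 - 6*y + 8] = 16*y - 6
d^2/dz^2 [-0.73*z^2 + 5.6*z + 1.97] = -1.46000000000000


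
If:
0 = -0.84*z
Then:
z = 0.00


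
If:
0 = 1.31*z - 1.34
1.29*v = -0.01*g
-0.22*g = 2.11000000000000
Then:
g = -9.59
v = 0.07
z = 1.02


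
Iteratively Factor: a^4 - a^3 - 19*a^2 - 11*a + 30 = (a - 5)*(a^3 + 4*a^2 + a - 6) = (a - 5)*(a + 2)*(a^2 + 2*a - 3) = (a - 5)*(a - 1)*(a + 2)*(a + 3)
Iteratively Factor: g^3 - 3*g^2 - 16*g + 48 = (g - 3)*(g^2 - 16) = (g - 3)*(g + 4)*(g - 4)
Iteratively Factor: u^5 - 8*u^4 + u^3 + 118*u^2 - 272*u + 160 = (u - 2)*(u^4 - 6*u^3 - 11*u^2 + 96*u - 80) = (u - 4)*(u - 2)*(u^3 - 2*u^2 - 19*u + 20) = (u - 5)*(u - 4)*(u - 2)*(u^2 + 3*u - 4) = (u - 5)*(u - 4)*(u - 2)*(u - 1)*(u + 4)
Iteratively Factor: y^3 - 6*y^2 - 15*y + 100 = (y - 5)*(y^2 - y - 20) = (y - 5)*(y + 4)*(y - 5)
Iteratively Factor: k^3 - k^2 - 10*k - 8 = (k + 1)*(k^2 - 2*k - 8) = (k + 1)*(k + 2)*(k - 4)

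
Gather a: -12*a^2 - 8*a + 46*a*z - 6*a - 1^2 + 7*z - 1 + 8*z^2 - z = -12*a^2 + a*(46*z - 14) + 8*z^2 + 6*z - 2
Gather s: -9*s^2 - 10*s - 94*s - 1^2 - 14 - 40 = -9*s^2 - 104*s - 55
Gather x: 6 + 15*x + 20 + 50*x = 65*x + 26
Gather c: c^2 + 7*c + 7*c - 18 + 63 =c^2 + 14*c + 45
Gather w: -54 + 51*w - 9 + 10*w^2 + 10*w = 10*w^2 + 61*w - 63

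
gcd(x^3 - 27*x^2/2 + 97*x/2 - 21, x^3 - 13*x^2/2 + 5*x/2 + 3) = x - 6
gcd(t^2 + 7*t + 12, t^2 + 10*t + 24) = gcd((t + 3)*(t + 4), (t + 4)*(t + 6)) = t + 4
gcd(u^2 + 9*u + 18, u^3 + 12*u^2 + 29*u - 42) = u + 6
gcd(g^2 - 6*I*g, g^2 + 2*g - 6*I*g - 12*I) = g - 6*I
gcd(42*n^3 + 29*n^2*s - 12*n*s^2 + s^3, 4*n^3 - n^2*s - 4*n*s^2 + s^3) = n + s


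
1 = 1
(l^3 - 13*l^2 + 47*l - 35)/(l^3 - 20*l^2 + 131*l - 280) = (l - 1)/(l - 8)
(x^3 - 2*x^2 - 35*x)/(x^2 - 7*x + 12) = x*(x^2 - 2*x - 35)/(x^2 - 7*x + 12)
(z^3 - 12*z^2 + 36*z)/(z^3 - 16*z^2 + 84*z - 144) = z/(z - 4)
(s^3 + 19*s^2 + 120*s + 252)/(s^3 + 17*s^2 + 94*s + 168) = (s + 6)/(s + 4)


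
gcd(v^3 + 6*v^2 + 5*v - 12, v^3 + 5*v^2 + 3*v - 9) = v^2 + 2*v - 3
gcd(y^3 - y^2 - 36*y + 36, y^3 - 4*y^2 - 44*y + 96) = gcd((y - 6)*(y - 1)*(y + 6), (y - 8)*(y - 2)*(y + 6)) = y + 6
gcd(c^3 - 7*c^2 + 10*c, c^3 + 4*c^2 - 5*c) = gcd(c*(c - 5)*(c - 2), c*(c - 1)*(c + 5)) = c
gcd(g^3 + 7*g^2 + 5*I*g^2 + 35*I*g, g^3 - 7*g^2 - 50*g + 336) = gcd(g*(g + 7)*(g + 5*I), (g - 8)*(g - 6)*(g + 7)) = g + 7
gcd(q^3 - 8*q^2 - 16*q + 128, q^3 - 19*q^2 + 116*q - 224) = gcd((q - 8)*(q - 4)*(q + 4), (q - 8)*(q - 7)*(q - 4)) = q^2 - 12*q + 32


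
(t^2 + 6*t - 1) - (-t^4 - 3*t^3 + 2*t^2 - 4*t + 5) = t^4 + 3*t^3 - t^2 + 10*t - 6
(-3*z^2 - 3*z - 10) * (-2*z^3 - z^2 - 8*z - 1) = 6*z^5 + 9*z^4 + 47*z^3 + 37*z^2 + 83*z + 10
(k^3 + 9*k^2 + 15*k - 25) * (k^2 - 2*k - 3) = k^5 + 7*k^4 - 6*k^3 - 82*k^2 + 5*k + 75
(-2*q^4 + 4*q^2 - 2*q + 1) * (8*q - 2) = -16*q^5 + 4*q^4 + 32*q^3 - 24*q^2 + 12*q - 2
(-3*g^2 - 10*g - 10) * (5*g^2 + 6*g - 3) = -15*g^4 - 68*g^3 - 101*g^2 - 30*g + 30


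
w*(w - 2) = w^2 - 2*w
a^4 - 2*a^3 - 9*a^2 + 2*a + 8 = (a - 4)*(a - 1)*(a + 1)*(a + 2)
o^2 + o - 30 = (o - 5)*(o + 6)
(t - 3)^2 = t^2 - 6*t + 9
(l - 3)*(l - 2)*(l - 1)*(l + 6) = l^4 - 25*l^2 + 60*l - 36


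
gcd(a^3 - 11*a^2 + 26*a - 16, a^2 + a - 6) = a - 2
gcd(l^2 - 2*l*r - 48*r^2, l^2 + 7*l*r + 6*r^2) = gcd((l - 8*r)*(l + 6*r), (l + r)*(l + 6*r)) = l + 6*r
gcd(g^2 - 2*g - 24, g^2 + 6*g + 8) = g + 4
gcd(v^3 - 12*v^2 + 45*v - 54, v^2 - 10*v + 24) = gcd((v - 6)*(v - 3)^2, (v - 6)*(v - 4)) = v - 6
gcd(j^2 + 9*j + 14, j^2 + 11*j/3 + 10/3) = j + 2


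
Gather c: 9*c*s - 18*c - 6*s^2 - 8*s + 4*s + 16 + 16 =c*(9*s - 18) - 6*s^2 - 4*s + 32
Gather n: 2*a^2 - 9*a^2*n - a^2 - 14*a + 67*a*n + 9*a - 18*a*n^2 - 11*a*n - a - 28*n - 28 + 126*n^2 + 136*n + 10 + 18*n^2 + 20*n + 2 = a^2 - 6*a + n^2*(144 - 18*a) + n*(-9*a^2 + 56*a + 128) - 16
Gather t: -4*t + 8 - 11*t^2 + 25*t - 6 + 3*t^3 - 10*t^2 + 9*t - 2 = 3*t^3 - 21*t^2 + 30*t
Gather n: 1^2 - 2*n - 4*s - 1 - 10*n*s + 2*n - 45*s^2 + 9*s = -10*n*s - 45*s^2 + 5*s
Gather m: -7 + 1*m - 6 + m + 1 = 2*m - 12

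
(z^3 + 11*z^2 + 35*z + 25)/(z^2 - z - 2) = (z^2 + 10*z + 25)/(z - 2)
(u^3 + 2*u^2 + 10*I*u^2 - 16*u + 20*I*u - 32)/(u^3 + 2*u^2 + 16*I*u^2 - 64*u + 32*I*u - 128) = (u + 2*I)/(u + 8*I)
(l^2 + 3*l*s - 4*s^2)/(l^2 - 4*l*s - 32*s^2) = (-l + s)/(-l + 8*s)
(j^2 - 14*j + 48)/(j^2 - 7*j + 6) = (j - 8)/(j - 1)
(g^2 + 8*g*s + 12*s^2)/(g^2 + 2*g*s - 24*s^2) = (-g - 2*s)/(-g + 4*s)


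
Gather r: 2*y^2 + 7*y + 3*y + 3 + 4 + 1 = 2*y^2 + 10*y + 8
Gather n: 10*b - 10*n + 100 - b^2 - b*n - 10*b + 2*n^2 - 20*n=-b^2 + 2*n^2 + n*(-b - 30) + 100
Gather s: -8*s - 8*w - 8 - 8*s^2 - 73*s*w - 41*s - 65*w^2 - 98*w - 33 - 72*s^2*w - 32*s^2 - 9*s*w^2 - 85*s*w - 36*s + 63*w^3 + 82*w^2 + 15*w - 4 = s^2*(-72*w - 40) + s*(-9*w^2 - 158*w - 85) + 63*w^3 + 17*w^2 - 91*w - 45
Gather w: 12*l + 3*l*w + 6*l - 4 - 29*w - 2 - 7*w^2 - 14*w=18*l - 7*w^2 + w*(3*l - 43) - 6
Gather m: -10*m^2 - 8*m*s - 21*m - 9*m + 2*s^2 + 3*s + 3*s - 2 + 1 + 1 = -10*m^2 + m*(-8*s - 30) + 2*s^2 + 6*s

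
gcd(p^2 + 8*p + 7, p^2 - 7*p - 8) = p + 1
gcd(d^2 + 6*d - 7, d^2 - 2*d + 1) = d - 1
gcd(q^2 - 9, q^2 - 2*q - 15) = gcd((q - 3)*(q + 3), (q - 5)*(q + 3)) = q + 3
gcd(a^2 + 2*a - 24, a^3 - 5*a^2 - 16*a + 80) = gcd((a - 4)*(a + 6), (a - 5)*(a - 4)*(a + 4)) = a - 4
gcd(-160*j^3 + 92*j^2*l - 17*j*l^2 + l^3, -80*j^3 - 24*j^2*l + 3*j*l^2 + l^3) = 5*j - l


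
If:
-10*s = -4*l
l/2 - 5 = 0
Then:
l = 10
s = 4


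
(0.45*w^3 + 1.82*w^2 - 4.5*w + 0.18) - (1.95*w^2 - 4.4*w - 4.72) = 0.45*w^3 - 0.13*w^2 - 0.0999999999999996*w + 4.9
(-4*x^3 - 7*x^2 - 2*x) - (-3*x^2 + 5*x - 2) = -4*x^3 - 4*x^2 - 7*x + 2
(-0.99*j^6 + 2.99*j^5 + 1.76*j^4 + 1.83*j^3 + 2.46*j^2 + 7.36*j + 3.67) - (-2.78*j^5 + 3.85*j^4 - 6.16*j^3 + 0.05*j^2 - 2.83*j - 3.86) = -0.99*j^6 + 5.77*j^5 - 2.09*j^4 + 7.99*j^3 + 2.41*j^2 + 10.19*j + 7.53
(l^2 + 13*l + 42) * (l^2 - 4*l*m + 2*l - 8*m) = l^4 - 4*l^3*m + 15*l^3 - 60*l^2*m + 68*l^2 - 272*l*m + 84*l - 336*m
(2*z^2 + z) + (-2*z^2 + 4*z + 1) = 5*z + 1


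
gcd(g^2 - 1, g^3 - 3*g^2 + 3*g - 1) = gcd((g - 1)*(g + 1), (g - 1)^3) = g - 1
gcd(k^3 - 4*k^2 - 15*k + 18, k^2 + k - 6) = k + 3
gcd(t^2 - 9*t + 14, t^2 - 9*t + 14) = t^2 - 9*t + 14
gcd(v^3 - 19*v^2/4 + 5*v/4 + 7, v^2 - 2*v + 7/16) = v - 7/4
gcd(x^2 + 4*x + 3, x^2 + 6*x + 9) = x + 3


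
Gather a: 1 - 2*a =1 - 2*a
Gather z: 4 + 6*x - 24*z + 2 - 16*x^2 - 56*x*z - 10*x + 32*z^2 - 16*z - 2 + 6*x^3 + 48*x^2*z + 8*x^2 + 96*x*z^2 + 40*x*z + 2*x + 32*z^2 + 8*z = 6*x^3 - 8*x^2 - 2*x + z^2*(96*x + 64) + z*(48*x^2 - 16*x - 32) + 4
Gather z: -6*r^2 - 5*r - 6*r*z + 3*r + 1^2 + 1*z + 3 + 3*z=-6*r^2 - 2*r + z*(4 - 6*r) + 4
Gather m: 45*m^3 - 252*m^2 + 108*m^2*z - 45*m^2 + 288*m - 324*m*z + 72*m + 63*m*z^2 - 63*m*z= 45*m^3 + m^2*(108*z - 297) + m*(63*z^2 - 387*z + 360)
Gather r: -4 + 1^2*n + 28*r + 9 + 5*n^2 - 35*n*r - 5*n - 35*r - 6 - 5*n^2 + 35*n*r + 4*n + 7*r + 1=0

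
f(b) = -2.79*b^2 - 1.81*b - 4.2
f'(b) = -5.58*b - 1.81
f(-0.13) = -4.01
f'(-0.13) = -1.08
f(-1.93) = -11.10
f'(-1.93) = 8.96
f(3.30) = -40.56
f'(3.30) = -20.22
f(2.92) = -33.27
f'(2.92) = -18.10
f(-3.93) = -40.18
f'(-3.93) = 20.12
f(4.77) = -76.31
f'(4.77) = -28.43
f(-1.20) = -6.05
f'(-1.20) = 4.89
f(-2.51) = -17.23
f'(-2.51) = 12.20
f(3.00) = -34.74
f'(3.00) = -18.55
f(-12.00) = -384.24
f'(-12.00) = 65.15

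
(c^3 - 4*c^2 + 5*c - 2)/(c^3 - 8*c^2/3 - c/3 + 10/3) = 3*(c^2 - 2*c + 1)/(3*c^2 - 2*c - 5)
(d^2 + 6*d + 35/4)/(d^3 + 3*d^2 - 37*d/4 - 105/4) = 1/(d - 3)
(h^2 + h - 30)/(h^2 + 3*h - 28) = (h^2 + h - 30)/(h^2 + 3*h - 28)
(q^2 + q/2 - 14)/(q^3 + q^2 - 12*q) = (q - 7/2)/(q*(q - 3))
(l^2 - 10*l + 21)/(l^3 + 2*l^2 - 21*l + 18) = (l - 7)/(l^2 + 5*l - 6)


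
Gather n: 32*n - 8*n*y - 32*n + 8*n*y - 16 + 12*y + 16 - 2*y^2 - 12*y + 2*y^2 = 0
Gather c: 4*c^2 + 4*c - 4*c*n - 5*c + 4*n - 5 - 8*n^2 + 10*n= 4*c^2 + c*(-4*n - 1) - 8*n^2 + 14*n - 5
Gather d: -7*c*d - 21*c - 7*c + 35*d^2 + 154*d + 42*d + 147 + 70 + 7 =-28*c + 35*d^2 + d*(196 - 7*c) + 224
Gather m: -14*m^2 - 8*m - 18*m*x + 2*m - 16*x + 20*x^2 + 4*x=-14*m^2 + m*(-18*x - 6) + 20*x^2 - 12*x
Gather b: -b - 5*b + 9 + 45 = 54 - 6*b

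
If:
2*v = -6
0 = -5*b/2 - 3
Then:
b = -6/5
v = -3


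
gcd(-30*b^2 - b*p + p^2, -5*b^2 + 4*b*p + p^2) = 5*b + p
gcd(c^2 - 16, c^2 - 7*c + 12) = c - 4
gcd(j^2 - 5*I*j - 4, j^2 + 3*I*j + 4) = j - I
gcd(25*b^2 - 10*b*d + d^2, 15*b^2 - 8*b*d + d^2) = 5*b - d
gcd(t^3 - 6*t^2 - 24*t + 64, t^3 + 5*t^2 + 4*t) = t + 4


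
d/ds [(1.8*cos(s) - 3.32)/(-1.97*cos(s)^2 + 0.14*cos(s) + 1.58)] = (-3.546*cos(s)^2 + 13.0808*cos(s) - 3.3088)*sin(s)/(3.8809*cos(s)^4 - 0.5516*cos(s)^3 - 6.2056*cos(s)^2 + 0.4424*cos(s) + 2.4964)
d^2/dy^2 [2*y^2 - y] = 4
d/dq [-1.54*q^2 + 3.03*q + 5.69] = 3.03 - 3.08*q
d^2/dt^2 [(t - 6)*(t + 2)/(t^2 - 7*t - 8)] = 6*(t^3 - 4*t^2 + 52*t - 132)/(t^6 - 21*t^5 + 123*t^4 - 7*t^3 - 984*t^2 - 1344*t - 512)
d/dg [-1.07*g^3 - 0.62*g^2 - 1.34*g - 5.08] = -3.21*g^2 - 1.24*g - 1.34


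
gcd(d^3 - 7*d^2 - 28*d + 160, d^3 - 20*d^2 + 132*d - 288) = d - 8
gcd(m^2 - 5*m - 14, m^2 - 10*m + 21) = m - 7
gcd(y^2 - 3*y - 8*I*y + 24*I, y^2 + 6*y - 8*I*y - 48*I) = y - 8*I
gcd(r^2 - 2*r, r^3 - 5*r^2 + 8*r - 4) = r - 2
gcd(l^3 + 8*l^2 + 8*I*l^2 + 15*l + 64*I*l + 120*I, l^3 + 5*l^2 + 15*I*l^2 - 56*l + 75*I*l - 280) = l^2 + l*(5 + 8*I) + 40*I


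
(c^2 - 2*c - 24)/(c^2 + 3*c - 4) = (c - 6)/(c - 1)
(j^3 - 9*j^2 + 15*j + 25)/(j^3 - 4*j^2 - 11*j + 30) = (j^2 - 4*j - 5)/(j^2 + j - 6)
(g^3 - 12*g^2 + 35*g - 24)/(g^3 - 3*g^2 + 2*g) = (g^2 - 11*g + 24)/(g*(g - 2))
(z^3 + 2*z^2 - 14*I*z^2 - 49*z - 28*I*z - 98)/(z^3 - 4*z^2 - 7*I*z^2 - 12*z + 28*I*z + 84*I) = (z - 7*I)/(z - 6)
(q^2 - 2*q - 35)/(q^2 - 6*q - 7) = (q + 5)/(q + 1)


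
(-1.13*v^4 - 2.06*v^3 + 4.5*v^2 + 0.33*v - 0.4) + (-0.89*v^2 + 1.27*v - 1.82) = -1.13*v^4 - 2.06*v^3 + 3.61*v^2 + 1.6*v - 2.22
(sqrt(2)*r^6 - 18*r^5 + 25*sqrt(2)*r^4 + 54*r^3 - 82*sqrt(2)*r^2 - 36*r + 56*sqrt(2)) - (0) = sqrt(2)*r^6 - 18*r^5 + 25*sqrt(2)*r^4 + 54*r^3 - 82*sqrt(2)*r^2 - 36*r + 56*sqrt(2)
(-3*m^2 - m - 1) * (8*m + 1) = -24*m^3 - 11*m^2 - 9*m - 1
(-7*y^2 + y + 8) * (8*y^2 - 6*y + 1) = -56*y^4 + 50*y^3 + 51*y^2 - 47*y + 8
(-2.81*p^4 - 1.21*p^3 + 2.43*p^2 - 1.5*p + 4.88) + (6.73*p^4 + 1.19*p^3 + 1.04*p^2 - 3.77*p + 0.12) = 3.92*p^4 - 0.02*p^3 + 3.47*p^2 - 5.27*p + 5.0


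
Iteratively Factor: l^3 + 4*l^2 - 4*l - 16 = (l + 2)*(l^2 + 2*l - 8) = (l + 2)*(l + 4)*(l - 2)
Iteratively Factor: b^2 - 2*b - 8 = (b - 4)*(b + 2)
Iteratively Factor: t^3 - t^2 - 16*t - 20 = (t + 2)*(t^2 - 3*t - 10) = (t - 5)*(t + 2)*(t + 2)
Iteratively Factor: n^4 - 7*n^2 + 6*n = (n - 2)*(n^3 + 2*n^2 - 3*n) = (n - 2)*(n + 3)*(n^2 - n) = (n - 2)*(n - 1)*(n + 3)*(n)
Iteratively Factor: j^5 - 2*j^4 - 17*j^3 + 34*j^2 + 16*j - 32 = (j - 1)*(j^4 - j^3 - 18*j^2 + 16*j + 32) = (j - 4)*(j - 1)*(j^3 + 3*j^2 - 6*j - 8) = (j - 4)*(j - 1)*(j + 1)*(j^2 + 2*j - 8) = (j - 4)*(j - 2)*(j - 1)*(j + 1)*(j + 4)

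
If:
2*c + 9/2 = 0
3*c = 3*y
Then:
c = -9/4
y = -9/4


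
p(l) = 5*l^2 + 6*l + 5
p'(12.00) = 126.00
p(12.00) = 797.00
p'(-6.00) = -54.00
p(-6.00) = 149.00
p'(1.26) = 18.60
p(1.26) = 20.50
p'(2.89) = 34.90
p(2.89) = 64.10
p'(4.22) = 48.20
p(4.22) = 119.36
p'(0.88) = 14.80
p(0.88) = 14.15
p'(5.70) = 63.00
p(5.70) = 201.65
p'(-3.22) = -26.20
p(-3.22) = 37.52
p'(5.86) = 64.60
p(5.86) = 211.86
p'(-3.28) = -26.80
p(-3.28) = 39.11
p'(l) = 10*l + 6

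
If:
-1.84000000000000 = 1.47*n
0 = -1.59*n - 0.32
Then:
No Solution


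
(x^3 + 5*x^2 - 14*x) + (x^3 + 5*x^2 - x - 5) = 2*x^3 + 10*x^2 - 15*x - 5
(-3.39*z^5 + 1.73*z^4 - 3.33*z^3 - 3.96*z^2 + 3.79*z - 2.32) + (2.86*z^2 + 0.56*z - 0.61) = -3.39*z^5 + 1.73*z^4 - 3.33*z^3 - 1.1*z^2 + 4.35*z - 2.93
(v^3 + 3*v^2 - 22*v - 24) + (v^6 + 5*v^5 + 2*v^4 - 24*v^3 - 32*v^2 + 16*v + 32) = v^6 + 5*v^5 + 2*v^4 - 23*v^3 - 29*v^2 - 6*v + 8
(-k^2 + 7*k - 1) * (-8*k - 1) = 8*k^3 - 55*k^2 + k + 1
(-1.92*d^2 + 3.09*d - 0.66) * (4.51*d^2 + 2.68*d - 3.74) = -8.6592*d^4 + 8.7903*d^3 + 12.4854*d^2 - 13.3254*d + 2.4684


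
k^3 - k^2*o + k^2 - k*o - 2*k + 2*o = (k - 1)*(k + 2)*(k - o)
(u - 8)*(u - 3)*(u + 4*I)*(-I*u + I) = -I*u^4 + 4*u^3 + 12*I*u^3 - 48*u^2 - 35*I*u^2 + 140*u + 24*I*u - 96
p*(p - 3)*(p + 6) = p^3 + 3*p^2 - 18*p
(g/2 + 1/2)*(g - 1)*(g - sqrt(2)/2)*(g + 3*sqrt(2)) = g^4/2 + 5*sqrt(2)*g^3/4 - 2*g^2 - 5*sqrt(2)*g/4 + 3/2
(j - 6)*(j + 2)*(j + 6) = j^3 + 2*j^2 - 36*j - 72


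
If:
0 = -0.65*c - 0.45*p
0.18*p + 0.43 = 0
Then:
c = 1.65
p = -2.39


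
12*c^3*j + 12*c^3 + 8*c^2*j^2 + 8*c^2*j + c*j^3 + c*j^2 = (2*c + j)*(6*c + j)*(c*j + c)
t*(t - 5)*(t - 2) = t^3 - 7*t^2 + 10*t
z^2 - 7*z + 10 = (z - 5)*(z - 2)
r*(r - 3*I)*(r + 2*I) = r^3 - I*r^2 + 6*r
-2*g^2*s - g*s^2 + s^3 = s*(-2*g + s)*(g + s)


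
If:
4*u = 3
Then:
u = 3/4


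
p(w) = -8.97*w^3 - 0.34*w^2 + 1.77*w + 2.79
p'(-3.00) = -238.38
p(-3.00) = 236.61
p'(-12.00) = -3865.11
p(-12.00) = 15432.75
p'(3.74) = -377.18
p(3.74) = -464.60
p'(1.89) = -95.64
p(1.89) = -55.64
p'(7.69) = -1594.81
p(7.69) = -4082.87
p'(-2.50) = -164.72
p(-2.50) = 136.40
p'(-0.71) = -11.31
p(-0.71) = 4.57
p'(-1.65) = -70.37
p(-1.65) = 39.24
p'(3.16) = -269.09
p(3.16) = -278.06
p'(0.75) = -13.88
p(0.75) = 0.14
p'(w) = -26.91*w^2 - 0.68*w + 1.77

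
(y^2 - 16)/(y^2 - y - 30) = (16 - y^2)/(-y^2 + y + 30)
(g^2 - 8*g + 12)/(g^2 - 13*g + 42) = (g - 2)/(g - 7)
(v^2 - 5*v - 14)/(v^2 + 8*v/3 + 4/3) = 3*(v - 7)/(3*v + 2)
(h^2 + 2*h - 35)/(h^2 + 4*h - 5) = (h^2 + 2*h - 35)/(h^2 + 4*h - 5)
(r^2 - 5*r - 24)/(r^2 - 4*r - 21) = (r - 8)/(r - 7)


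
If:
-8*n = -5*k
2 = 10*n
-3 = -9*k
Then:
No Solution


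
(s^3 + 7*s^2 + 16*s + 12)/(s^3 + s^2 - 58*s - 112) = (s^2 + 5*s + 6)/(s^2 - s - 56)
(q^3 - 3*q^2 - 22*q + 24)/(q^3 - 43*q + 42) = (q + 4)/(q + 7)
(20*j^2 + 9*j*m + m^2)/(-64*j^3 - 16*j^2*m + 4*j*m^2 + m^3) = (-5*j - m)/(16*j^2 - m^2)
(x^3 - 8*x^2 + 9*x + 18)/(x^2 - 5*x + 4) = (x^3 - 8*x^2 + 9*x + 18)/(x^2 - 5*x + 4)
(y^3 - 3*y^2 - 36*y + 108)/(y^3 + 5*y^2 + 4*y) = (y^3 - 3*y^2 - 36*y + 108)/(y*(y^2 + 5*y + 4))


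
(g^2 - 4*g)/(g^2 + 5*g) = (g - 4)/(g + 5)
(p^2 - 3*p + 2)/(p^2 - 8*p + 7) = (p - 2)/(p - 7)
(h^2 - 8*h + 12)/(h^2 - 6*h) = (h - 2)/h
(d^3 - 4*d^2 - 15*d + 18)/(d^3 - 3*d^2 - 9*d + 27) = (d^2 - 7*d + 6)/(d^2 - 6*d + 9)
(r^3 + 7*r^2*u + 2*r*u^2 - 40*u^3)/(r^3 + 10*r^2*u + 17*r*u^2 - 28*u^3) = (r^2 + 3*r*u - 10*u^2)/(r^2 + 6*r*u - 7*u^2)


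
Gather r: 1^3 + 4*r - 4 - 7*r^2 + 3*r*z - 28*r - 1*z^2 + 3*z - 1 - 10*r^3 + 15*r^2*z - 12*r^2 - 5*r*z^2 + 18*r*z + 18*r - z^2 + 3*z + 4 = -10*r^3 + r^2*(15*z - 19) + r*(-5*z^2 + 21*z - 6) - 2*z^2 + 6*z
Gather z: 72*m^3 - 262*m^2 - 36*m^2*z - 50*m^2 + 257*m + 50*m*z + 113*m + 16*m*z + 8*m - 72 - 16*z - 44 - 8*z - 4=72*m^3 - 312*m^2 + 378*m + z*(-36*m^2 + 66*m - 24) - 120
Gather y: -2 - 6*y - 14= -6*y - 16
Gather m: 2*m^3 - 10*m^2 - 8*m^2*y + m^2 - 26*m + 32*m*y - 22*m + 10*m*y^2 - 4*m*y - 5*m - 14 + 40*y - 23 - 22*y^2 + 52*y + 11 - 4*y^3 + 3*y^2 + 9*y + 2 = 2*m^3 + m^2*(-8*y - 9) + m*(10*y^2 + 28*y - 53) - 4*y^3 - 19*y^2 + 101*y - 24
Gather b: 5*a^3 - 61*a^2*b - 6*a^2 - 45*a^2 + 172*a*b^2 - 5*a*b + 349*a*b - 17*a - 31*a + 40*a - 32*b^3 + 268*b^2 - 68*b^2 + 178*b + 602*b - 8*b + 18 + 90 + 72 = 5*a^3 - 51*a^2 - 8*a - 32*b^3 + b^2*(172*a + 200) + b*(-61*a^2 + 344*a + 772) + 180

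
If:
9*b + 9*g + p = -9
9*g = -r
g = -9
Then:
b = 8 - p/9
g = -9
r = 81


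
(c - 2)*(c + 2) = c^2 - 4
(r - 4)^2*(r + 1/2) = r^3 - 15*r^2/2 + 12*r + 8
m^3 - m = m*(m - 1)*(m + 1)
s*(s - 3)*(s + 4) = s^3 + s^2 - 12*s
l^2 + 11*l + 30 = (l + 5)*(l + 6)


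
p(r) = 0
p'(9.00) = 0.00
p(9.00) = 0.00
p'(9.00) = 0.00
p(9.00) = 0.00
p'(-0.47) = 0.00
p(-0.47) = 0.00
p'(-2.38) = 0.00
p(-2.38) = 0.00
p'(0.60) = 0.00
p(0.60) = 0.00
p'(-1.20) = 0.00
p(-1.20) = 0.00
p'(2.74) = 0.00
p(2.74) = 0.00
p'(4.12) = 0.00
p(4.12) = 0.00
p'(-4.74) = 0.00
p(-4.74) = 0.00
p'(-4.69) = 0.00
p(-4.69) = 0.00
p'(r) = 0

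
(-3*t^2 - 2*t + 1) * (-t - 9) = 3*t^3 + 29*t^2 + 17*t - 9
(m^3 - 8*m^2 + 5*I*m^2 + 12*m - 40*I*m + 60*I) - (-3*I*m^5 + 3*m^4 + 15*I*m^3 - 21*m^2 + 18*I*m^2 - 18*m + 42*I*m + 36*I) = 3*I*m^5 - 3*m^4 + m^3 - 15*I*m^3 + 13*m^2 - 13*I*m^2 + 30*m - 82*I*m + 24*I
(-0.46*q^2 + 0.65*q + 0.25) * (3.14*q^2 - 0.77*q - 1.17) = -1.4444*q^4 + 2.3952*q^3 + 0.8227*q^2 - 0.953*q - 0.2925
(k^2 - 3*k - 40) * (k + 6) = k^3 + 3*k^2 - 58*k - 240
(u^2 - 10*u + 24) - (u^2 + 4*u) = 24 - 14*u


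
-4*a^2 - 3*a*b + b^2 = (-4*a + b)*(a + b)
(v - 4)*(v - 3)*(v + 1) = v^3 - 6*v^2 + 5*v + 12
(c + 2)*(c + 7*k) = c^2 + 7*c*k + 2*c + 14*k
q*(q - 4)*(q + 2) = q^3 - 2*q^2 - 8*q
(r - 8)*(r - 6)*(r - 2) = r^3 - 16*r^2 + 76*r - 96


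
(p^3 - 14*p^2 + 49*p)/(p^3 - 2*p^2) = (p^2 - 14*p + 49)/(p*(p - 2))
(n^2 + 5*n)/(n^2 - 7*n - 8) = n*(n + 5)/(n^2 - 7*n - 8)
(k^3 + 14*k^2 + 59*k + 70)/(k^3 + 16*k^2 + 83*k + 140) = (k + 2)/(k + 4)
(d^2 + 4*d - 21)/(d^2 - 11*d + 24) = (d + 7)/(d - 8)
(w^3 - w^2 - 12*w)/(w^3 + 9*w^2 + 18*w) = (w - 4)/(w + 6)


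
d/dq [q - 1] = 1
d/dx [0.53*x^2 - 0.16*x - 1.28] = 1.06*x - 0.16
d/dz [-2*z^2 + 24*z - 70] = 24 - 4*z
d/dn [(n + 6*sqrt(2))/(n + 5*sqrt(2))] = -sqrt(2)/(n + 5*sqrt(2))^2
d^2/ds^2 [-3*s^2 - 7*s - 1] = -6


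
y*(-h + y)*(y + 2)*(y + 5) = -h*y^3 - 7*h*y^2 - 10*h*y + y^4 + 7*y^3 + 10*y^2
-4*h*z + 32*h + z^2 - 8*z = (-4*h + z)*(z - 8)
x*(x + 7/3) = x^2 + 7*x/3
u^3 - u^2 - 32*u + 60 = (u - 5)*(u - 2)*(u + 6)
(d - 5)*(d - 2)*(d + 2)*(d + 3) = d^4 - 2*d^3 - 19*d^2 + 8*d + 60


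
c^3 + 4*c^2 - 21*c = c*(c - 3)*(c + 7)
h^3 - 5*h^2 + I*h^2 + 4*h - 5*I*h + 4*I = (h - 4)*(h - 1)*(h + I)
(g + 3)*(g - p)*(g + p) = g^3 + 3*g^2 - g*p^2 - 3*p^2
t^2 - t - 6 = (t - 3)*(t + 2)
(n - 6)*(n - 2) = n^2 - 8*n + 12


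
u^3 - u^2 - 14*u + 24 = (u - 3)*(u - 2)*(u + 4)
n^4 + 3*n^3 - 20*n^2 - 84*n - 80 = (n - 5)*(n + 2)^2*(n + 4)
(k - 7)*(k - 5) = k^2 - 12*k + 35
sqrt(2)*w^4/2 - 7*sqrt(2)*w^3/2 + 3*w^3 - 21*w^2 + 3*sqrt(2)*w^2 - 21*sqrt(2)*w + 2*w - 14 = (w - 7)*(w + sqrt(2))^2*(sqrt(2)*w/2 + 1)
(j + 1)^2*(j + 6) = j^3 + 8*j^2 + 13*j + 6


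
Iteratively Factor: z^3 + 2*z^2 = (z + 2)*(z^2) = z*(z + 2)*(z)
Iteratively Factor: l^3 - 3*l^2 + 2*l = (l - 2)*(l^2 - l) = (l - 2)*(l - 1)*(l)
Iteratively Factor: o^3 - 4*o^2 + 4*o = (o - 2)*(o^2 - 2*o) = (o - 2)^2*(o)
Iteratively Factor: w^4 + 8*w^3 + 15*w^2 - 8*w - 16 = (w + 1)*(w^3 + 7*w^2 + 8*w - 16) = (w + 1)*(w + 4)*(w^2 + 3*w - 4) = (w + 1)*(w + 4)^2*(w - 1)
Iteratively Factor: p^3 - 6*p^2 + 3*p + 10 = (p - 2)*(p^2 - 4*p - 5) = (p - 2)*(p + 1)*(p - 5)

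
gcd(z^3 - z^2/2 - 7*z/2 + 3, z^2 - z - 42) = 1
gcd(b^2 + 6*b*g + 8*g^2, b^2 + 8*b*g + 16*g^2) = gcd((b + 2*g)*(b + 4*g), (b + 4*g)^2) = b + 4*g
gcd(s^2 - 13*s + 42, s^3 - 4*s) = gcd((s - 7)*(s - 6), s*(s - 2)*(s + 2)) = 1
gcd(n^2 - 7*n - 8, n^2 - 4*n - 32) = n - 8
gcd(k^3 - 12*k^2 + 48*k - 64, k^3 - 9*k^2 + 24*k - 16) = k^2 - 8*k + 16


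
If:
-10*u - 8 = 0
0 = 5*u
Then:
No Solution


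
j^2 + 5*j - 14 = (j - 2)*(j + 7)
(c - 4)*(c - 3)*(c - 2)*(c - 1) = c^4 - 10*c^3 + 35*c^2 - 50*c + 24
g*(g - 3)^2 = g^3 - 6*g^2 + 9*g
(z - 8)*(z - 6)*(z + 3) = z^3 - 11*z^2 + 6*z + 144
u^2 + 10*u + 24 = (u + 4)*(u + 6)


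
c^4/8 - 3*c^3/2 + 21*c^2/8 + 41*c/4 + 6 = (c/4 + 1/4)*(c/2 + 1/2)*(c - 8)*(c - 6)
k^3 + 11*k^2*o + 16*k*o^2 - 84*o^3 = (k - 2*o)*(k + 6*o)*(k + 7*o)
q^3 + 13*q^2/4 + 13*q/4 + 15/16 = (q + 1/2)*(q + 5/4)*(q + 3/2)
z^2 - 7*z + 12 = (z - 4)*(z - 3)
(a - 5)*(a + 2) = a^2 - 3*a - 10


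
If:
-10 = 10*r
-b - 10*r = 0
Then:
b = 10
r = -1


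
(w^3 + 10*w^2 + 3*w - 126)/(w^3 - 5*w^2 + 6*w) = (w^2 + 13*w + 42)/(w*(w - 2))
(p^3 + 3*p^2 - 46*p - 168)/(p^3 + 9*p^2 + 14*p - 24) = (p - 7)/(p - 1)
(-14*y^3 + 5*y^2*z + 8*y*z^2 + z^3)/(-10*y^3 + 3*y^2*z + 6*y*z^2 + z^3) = (7*y + z)/(5*y + z)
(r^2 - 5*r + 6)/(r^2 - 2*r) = (r - 3)/r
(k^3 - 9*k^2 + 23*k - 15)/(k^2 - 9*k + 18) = (k^2 - 6*k + 5)/(k - 6)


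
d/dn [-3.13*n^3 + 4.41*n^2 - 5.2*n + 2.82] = -9.39*n^2 + 8.82*n - 5.2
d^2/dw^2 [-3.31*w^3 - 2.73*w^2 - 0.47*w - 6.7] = -19.86*w - 5.46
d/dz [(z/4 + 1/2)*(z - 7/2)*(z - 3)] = 3*z^2/4 - 9*z/4 - 5/8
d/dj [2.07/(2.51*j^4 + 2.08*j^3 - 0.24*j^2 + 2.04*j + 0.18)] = (-20.7828*j^3 - 12.9168*j^2 + 0.9936*j - 4.2228)/(2.51*j^4 + 2.08*j^3 - 0.24*j^2 + 2.04*j + 0.18)^2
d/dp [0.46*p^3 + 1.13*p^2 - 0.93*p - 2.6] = 1.38*p^2 + 2.26*p - 0.93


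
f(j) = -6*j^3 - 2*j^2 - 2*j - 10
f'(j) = -18*j^2 - 4*j - 2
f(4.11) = -468.56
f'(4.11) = -322.50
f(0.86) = -17.02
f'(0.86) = -18.75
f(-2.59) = 86.01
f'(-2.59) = -112.39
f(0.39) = -11.44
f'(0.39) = -6.30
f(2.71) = -149.52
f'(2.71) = -145.03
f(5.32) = -980.66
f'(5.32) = -532.72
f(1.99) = -69.18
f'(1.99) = -81.24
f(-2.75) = 105.16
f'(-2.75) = -127.12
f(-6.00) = 1226.00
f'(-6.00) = -626.00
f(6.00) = -1390.00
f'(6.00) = -674.00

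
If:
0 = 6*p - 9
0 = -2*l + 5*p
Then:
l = 15/4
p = 3/2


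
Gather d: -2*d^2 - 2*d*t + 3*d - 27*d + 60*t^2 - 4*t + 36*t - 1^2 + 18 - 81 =-2*d^2 + d*(-2*t - 24) + 60*t^2 + 32*t - 64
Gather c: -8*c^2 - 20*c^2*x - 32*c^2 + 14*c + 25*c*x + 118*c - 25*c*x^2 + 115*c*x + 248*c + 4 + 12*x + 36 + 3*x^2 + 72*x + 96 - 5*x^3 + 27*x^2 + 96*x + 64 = c^2*(-20*x - 40) + c*(-25*x^2 + 140*x + 380) - 5*x^3 + 30*x^2 + 180*x + 200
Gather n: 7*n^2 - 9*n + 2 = 7*n^2 - 9*n + 2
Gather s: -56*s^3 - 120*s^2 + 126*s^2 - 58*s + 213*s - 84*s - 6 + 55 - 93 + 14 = -56*s^3 + 6*s^2 + 71*s - 30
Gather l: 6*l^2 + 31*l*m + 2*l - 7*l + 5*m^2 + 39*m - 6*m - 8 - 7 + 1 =6*l^2 + l*(31*m - 5) + 5*m^2 + 33*m - 14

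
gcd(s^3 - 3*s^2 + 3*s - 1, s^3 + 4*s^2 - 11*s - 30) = 1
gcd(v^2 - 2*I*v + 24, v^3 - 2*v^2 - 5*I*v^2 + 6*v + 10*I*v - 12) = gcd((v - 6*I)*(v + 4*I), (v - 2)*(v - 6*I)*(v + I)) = v - 6*I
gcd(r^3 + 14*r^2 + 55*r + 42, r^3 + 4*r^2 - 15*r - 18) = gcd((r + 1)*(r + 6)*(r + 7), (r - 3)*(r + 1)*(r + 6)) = r^2 + 7*r + 6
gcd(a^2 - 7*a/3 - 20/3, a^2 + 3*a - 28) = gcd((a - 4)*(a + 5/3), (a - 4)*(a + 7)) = a - 4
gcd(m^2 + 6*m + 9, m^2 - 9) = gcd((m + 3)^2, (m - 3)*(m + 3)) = m + 3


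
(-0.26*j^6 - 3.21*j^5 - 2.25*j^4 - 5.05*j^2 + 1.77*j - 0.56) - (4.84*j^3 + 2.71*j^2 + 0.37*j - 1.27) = -0.26*j^6 - 3.21*j^5 - 2.25*j^4 - 4.84*j^3 - 7.76*j^2 + 1.4*j + 0.71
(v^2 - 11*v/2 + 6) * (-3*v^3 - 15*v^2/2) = -3*v^5 + 9*v^4 + 93*v^3/4 - 45*v^2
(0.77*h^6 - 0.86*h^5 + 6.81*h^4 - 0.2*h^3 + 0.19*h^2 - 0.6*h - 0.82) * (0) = 0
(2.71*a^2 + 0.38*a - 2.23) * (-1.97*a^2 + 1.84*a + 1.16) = -5.3387*a^4 + 4.2378*a^3 + 8.2359*a^2 - 3.6624*a - 2.5868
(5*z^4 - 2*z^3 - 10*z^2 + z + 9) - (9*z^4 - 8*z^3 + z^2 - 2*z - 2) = -4*z^4 + 6*z^3 - 11*z^2 + 3*z + 11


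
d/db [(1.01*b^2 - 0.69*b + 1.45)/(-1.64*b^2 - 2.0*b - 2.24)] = (-3.1516*b^2 + 0.231199999999999*b + 4.4456)/(2.6896*b^4 + 6.56*b^3 + 11.3472*b^2 + 8.96*b + 5.0176)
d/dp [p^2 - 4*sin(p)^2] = 2*p - 4*sin(2*p)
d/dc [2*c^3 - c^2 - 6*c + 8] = 6*c^2 - 2*c - 6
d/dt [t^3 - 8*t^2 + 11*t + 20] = 3*t^2 - 16*t + 11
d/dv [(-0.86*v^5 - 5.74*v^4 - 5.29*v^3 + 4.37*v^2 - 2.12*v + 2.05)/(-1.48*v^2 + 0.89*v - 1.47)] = (3.8184*v^6 + 13.9288*v^5 - 1.1756*v^4 + 24.335*v^3 + 24.0806*v^2 - 6.7798*v + 1.2919)/(2.1904*v^4 - 2.6344*v^3 + 5.1433*v^2 - 2.6166*v + 2.1609)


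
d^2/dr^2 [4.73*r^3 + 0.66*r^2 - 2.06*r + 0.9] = 28.38*r + 1.32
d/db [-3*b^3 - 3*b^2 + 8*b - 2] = -9*b^2 - 6*b + 8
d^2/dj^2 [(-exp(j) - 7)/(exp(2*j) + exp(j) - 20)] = (-exp(4*j) - 27*exp(3*j) - 141*exp(2*j) - 587*exp(j) - 540)*exp(j)/(exp(6*j) + 3*exp(5*j) - 57*exp(4*j) - 119*exp(3*j) + 1140*exp(2*j) + 1200*exp(j) - 8000)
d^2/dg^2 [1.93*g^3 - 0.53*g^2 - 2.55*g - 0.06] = 11.58*g - 1.06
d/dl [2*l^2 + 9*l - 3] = 4*l + 9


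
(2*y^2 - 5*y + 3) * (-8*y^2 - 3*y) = -16*y^4 + 34*y^3 - 9*y^2 - 9*y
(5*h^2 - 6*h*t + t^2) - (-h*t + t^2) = 5*h^2 - 5*h*t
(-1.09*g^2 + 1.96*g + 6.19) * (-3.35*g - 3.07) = 3.6515*g^3 - 3.2197*g^2 - 26.7537*g - 19.0033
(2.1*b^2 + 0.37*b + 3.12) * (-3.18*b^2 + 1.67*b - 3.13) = -6.678*b^4 + 2.3304*b^3 - 15.8767*b^2 + 4.0523*b - 9.7656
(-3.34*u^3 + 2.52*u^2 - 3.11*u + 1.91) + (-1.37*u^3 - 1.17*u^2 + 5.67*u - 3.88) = -4.71*u^3 + 1.35*u^2 + 2.56*u - 1.97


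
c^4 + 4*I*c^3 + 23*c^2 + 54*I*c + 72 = (c - 4*I)*(c - I)*(c + 3*I)*(c + 6*I)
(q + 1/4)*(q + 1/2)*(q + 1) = q^3 + 7*q^2/4 + 7*q/8 + 1/8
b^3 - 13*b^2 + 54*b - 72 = (b - 6)*(b - 4)*(b - 3)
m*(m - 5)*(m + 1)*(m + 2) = m^4 - 2*m^3 - 13*m^2 - 10*m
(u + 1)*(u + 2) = u^2 + 3*u + 2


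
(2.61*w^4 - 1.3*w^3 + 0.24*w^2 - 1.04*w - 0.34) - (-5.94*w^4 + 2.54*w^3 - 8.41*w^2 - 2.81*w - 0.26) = 8.55*w^4 - 3.84*w^3 + 8.65*w^2 + 1.77*w - 0.08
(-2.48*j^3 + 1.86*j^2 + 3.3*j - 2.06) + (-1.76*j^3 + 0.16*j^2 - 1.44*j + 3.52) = -4.24*j^3 + 2.02*j^2 + 1.86*j + 1.46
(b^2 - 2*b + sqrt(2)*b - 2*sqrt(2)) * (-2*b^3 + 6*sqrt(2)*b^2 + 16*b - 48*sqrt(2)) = -2*b^5 + 4*b^4 + 4*sqrt(2)*b^4 - 8*sqrt(2)*b^3 + 28*b^3 - 56*b^2 - 32*sqrt(2)*b^2 - 96*b + 64*sqrt(2)*b + 192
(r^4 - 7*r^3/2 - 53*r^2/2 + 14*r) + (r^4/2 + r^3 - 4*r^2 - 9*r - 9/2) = 3*r^4/2 - 5*r^3/2 - 61*r^2/2 + 5*r - 9/2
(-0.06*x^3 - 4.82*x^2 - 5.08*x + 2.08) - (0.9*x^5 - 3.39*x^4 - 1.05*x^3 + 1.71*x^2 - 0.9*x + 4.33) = -0.9*x^5 + 3.39*x^4 + 0.99*x^3 - 6.53*x^2 - 4.18*x - 2.25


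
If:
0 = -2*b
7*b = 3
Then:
No Solution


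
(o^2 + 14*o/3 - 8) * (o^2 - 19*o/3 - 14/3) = o^4 - 5*o^3/3 - 380*o^2/9 + 260*o/9 + 112/3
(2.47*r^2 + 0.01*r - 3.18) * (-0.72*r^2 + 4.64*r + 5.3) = -1.7784*r^4 + 11.4536*r^3 + 15.427*r^2 - 14.7022*r - 16.854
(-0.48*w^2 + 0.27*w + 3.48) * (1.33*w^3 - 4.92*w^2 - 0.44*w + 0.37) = -0.6384*w^5 + 2.7207*w^4 + 3.5112*w^3 - 17.418*w^2 - 1.4313*w + 1.2876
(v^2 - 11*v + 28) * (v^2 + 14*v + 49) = v^4 + 3*v^3 - 77*v^2 - 147*v + 1372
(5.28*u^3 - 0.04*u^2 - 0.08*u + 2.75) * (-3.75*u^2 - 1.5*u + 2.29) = -19.8*u^5 - 7.77*u^4 + 12.4512*u^3 - 10.2841*u^2 - 4.3082*u + 6.2975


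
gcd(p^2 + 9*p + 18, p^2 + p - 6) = p + 3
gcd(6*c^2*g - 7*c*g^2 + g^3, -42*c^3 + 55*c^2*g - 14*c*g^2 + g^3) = 6*c^2 - 7*c*g + g^2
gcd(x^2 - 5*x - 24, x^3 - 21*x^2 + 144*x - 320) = x - 8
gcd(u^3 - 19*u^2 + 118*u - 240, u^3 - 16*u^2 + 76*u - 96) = u^2 - 14*u + 48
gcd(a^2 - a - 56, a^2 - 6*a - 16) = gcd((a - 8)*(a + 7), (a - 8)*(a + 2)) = a - 8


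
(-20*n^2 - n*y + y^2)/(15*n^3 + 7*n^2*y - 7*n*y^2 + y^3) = (4*n + y)/(-3*n^2 - 2*n*y + y^2)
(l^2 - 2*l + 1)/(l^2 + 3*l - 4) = (l - 1)/(l + 4)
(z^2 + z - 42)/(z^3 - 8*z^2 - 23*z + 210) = (z + 7)/(z^2 - 2*z - 35)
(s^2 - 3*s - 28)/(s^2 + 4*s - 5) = (s^2 - 3*s - 28)/(s^2 + 4*s - 5)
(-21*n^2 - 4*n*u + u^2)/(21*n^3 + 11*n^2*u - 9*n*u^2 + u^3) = (3*n + u)/(-3*n^2 - 2*n*u + u^2)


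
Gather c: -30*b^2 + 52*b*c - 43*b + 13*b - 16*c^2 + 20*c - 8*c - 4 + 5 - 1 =-30*b^2 - 30*b - 16*c^2 + c*(52*b + 12)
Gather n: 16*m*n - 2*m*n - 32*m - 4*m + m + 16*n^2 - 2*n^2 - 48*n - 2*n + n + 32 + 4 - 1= -35*m + 14*n^2 + n*(14*m - 49) + 35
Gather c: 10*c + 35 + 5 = 10*c + 40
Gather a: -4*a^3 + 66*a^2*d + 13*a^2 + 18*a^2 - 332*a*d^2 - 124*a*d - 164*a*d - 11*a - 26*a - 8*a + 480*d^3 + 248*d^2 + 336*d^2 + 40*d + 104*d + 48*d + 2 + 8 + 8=-4*a^3 + a^2*(66*d + 31) + a*(-332*d^2 - 288*d - 45) + 480*d^3 + 584*d^2 + 192*d + 18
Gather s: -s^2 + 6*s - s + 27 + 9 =-s^2 + 5*s + 36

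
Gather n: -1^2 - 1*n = -n - 1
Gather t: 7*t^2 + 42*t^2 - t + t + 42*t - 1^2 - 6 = 49*t^2 + 42*t - 7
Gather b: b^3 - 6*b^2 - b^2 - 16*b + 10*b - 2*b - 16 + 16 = b^3 - 7*b^2 - 8*b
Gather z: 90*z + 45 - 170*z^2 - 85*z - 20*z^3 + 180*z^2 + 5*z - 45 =-20*z^3 + 10*z^2 + 10*z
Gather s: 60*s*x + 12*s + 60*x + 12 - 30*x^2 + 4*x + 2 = s*(60*x + 12) - 30*x^2 + 64*x + 14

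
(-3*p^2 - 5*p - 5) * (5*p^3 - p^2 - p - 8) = -15*p^5 - 22*p^4 - 17*p^3 + 34*p^2 + 45*p + 40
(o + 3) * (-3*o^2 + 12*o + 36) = -3*o^3 + 3*o^2 + 72*o + 108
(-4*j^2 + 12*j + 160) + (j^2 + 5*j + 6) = -3*j^2 + 17*j + 166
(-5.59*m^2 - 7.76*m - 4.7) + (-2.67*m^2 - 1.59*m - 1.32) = -8.26*m^2 - 9.35*m - 6.02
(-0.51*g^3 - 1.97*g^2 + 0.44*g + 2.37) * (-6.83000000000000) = 3.4833*g^3 + 13.4551*g^2 - 3.0052*g - 16.1871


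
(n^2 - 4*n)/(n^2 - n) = (n - 4)/(n - 1)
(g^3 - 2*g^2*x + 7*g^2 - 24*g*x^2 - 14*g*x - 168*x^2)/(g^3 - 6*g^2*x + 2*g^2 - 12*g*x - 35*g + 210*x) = (g + 4*x)/(g - 5)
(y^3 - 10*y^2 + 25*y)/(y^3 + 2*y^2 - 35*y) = (y - 5)/(y + 7)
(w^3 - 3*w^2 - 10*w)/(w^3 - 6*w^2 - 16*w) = (w - 5)/(w - 8)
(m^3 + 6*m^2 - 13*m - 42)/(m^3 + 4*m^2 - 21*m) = (m + 2)/m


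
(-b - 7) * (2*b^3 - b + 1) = -2*b^4 - 14*b^3 + b^2 + 6*b - 7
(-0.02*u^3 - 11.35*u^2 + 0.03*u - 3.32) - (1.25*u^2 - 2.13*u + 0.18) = -0.02*u^3 - 12.6*u^2 + 2.16*u - 3.5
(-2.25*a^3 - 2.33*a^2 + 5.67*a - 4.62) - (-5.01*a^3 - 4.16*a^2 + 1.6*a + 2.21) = 2.76*a^3 + 1.83*a^2 + 4.07*a - 6.83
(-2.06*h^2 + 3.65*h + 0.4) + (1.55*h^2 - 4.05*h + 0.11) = -0.51*h^2 - 0.4*h + 0.51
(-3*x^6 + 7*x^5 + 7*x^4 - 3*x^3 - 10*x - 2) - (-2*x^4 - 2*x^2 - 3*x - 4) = -3*x^6 + 7*x^5 + 9*x^4 - 3*x^3 + 2*x^2 - 7*x + 2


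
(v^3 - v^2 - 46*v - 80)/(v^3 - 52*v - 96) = (v + 5)/(v + 6)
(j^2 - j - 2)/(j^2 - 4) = (j + 1)/(j + 2)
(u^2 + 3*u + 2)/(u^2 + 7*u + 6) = (u + 2)/(u + 6)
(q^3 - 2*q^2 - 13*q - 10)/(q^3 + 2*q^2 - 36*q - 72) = (q^2 - 4*q - 5)/(q^2 - 36)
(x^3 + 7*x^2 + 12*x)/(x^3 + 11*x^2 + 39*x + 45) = x*(x + 4)/(x^2 + 8*x + 15)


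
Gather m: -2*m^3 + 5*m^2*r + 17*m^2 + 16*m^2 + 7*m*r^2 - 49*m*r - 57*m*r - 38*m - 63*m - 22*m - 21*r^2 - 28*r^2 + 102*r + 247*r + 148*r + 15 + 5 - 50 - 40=-2*m^3 + m^2*(5*r + 33) + m*(7*r^2 - 106*r - 123) - 49*r^2 + 497*r - 70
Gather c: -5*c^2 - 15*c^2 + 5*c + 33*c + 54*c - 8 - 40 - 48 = -20*c^2 + 92*c - 96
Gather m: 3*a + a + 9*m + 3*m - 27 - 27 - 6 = 4*a + 12*m - 60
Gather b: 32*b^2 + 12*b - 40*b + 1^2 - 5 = 32*b^2 - 28*b - 4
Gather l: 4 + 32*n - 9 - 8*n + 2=24*n - 3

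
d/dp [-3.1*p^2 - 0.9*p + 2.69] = -6.2*p - 0.9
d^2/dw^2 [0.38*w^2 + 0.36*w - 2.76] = 0.760000000000000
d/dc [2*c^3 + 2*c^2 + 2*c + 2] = 6*c^2 + 4*c + 2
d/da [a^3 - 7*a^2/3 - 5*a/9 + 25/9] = 3*a^2 - 14*a/3 - 5/9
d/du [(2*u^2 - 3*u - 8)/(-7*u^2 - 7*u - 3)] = (-35*u^2 - 124*u - 47)/(49*u^4 + 98*u^3 + 91*u^2 + 42*u + 9)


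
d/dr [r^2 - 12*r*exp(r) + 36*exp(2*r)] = -12*r*exp(r) + 2*r + 72*exp(2*r) - 12*exp(r)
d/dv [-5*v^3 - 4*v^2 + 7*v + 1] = -15*v^2 - 8*v + 7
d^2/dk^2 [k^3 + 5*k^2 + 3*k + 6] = 6*k + 10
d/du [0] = 0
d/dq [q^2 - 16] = 2*q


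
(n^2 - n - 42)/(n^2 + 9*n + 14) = (n^2 - n - 42)/(n^2 + 9*n + 14)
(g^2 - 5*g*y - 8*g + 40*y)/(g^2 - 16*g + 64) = (g - 5*y)/(g - 8)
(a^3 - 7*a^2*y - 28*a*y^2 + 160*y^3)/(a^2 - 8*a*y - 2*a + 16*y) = (a^2 + a*y - 20*y^2)/(a - 2)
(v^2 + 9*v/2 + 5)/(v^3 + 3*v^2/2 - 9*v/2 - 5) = (v + 2)/(v^2 - v - 2)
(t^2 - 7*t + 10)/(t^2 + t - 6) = (t - 5)/(t + 3)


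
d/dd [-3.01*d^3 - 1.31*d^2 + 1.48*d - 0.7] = -9.03*d^2 - 2.62*d + 1.48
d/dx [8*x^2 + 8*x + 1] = 16*x + 8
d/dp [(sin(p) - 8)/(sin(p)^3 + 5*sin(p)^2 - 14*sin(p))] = (-2*sin(p)^3 + 19*sin(p)^2 + 80*sin(p) - 112)*cos(p)/((sin(p) - 2)^2*(sin(p) + 7)^2*sin(p)^2)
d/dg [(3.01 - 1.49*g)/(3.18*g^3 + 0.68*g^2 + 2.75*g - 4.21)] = (9.4764*g^3 - 27.7022*g^2 - 4.0936*g - 2.0046)/(10.1124*g^6 + 4.3248*g^5 + 17.9524*g^4 - 23.0356*g^3 + 1.8369*g^2 - 23.155*g + 17.7241)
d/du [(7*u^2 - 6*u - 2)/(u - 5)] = (7*u^2 - 70*u + 32)/(u^2 - 10*u + 25)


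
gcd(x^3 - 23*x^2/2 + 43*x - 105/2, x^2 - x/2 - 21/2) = x - 7/2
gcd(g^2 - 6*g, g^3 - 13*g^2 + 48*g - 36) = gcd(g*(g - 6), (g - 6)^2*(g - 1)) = g - 6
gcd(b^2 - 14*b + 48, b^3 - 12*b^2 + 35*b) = 1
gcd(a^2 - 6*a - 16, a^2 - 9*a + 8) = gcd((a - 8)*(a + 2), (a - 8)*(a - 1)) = a - 8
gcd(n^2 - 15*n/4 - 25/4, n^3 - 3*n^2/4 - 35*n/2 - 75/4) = n^2 - 15*n/4 - 25/4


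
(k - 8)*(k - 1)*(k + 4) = k^3 - 5*k^2 - 28*k + 32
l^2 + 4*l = l*(l + 4)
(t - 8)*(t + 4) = t^2 - 4*t - 32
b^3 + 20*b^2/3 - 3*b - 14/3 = (b - 1)*(b + 2/3)*(b + 7)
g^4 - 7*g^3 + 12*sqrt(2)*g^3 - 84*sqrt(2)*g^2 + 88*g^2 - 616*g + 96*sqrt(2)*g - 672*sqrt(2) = (g - 7)*(g + 2*sqrt(2))*(g + 4*sqrt(2))*(g + 6*sqrt(2))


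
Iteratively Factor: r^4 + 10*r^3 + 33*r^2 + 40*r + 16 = (r + 4)*(r^3 + 6*r^2 + 9*r + 4) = (r + 1)*(r + 4)*(r^2 + 5*r + 4) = (r + 1)*(r + 4)^2*(r + 1)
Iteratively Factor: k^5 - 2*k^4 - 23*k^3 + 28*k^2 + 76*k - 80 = (k + 2)*(k^4 - 4*k^3 - 15*k^2 + 58*k - 40) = (k - 5)*(k + 2)*(k^3 + k^2 - 10*k + 8) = (k - 5)*(k - 2)*(k + 2)*(k^2 + 3*k - 4) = (k - 5)*(k - 2)*(k + 2)*(k + 4)*(k - 1)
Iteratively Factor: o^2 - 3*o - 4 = (o + 1)*(o - 4)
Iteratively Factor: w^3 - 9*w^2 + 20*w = (w)*(w^2 - 9*w + 20) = w*(w - 5)*(w - 4)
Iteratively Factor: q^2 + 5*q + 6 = (q + 3)*(q + 2)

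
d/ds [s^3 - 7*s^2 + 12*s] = 3*s^2 - 14*s + 12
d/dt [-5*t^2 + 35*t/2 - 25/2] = 35/2 - 10*t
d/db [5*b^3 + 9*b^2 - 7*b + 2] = 15*b^2 + 18*b - 7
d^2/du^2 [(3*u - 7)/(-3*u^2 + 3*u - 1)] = 6*(-3*(2*u - 1)^2*(3*u - 7) + (9*u - 10)*(3*u^2 - 3*u + 1))/(3*u^2 - 3*u + 1)^3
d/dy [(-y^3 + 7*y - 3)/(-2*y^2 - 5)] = (2*y^4 + 29*y^2 - 12*y - 35)/(4*y^4 + 20*y^2 + 25)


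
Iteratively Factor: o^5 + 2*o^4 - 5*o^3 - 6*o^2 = (o - 2)*(o^4 + 4*o^3 + 3*o^2) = (o - 2)*(o + 3)*(o^3 + o^2) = (o - 2)*(o + 1)*(o + 3)*(o^2) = o*(o - 2)*(o + 1)*(o + 3)*(o)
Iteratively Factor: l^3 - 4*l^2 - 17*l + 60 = (l - 3)*(l^2 - l - 20) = (l - 5)*(l - 3)*(l + 4)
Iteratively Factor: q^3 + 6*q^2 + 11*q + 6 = (q + 3)*(q^2 + 3*q + 2) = (q + 2)*(q + 3)*(q + 1)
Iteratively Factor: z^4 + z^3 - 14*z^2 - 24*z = (z)*(z^3 + z^2 - 14*z - 24) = z*(z + 3)*(z^2 - 2*z - 8) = z*(z - 4)*(z + 3)*(z + 2)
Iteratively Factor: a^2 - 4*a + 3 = (a - 1)*(a - 3)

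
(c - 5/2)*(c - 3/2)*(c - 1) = c^3 - 5*c^2 + 31*c/4 - 15/4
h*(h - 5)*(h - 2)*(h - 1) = h^4 - 8*h^3 + 17*h^2 - 10*h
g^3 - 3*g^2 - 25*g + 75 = (g - 5)*(g - 3)*(g + 5)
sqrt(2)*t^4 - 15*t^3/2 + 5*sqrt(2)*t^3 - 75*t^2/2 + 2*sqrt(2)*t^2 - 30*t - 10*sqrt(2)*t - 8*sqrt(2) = (t + 1)*(t + 4)*(t - 4*sqrt(2))*(sqrt(2)*t + 1/2)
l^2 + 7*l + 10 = (l + 2)*(l + 5)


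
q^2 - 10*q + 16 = (q - 8)*(q - 2)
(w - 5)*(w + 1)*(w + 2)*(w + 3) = w^4 + w^3 - 19*w^2 - 49*w - 30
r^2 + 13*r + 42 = (r + 6)*(r + 7)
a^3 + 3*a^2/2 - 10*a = a*(a - 5/2)*(a + 4)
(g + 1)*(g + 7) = g^2 + 8*g + 7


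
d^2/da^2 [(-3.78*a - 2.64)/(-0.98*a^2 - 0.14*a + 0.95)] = ((1.96*a + 0.14)*(3.78*a + 2.64)*(3.92*a + 0.28) - (22.2264*a + 6.2328)*(0.98*a^2 + 0.14*a - 0.95))/(0.98*a^2 + 0.14*a - 0.95)^3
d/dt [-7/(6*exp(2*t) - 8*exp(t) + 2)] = (21*exp(t) - 14)*exp(t)/(3*exp(2*t) - 4*exp(t) + 1)^2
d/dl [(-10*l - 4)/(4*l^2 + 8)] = (5*l^2 + 4*l - 10)/(2*(l^4 + 4*l^2 + 4))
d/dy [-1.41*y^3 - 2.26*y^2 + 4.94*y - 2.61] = -4.23*y^2 - 4.52*y + 4.94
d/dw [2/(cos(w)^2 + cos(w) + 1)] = 2*(2*cos(w) + 1)*sin(w)/(cos(w)^2 + cos(w) + 1)^2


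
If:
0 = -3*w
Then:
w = 0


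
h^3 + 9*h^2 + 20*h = h*(h + 4)*(h + 5)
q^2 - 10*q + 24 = (q - 6)*(q - 4)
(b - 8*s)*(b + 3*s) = b^2 - 5*b*s - 24*s^2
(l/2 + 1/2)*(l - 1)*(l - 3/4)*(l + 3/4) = l^4/2 - 25*l^2/32 + 9/32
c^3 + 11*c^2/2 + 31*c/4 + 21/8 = (c + 1/2)*(c + 3/2)*(c + 7/2)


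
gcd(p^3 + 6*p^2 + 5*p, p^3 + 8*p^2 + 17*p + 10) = p^2 + 6*p + 5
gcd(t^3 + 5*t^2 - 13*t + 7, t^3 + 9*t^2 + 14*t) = t + 7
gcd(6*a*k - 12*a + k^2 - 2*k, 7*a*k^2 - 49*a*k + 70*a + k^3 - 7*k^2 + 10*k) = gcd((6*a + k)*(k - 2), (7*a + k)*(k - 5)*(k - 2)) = k - 2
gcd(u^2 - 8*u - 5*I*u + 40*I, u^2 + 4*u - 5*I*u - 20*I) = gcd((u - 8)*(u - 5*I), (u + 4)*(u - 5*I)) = u - 5*I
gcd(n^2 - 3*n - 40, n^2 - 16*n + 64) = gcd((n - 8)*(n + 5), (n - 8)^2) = n - 8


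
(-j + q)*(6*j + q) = -6*j^2 + 5*j*q + q^2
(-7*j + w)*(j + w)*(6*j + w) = -42*j^3 - 43*j^2*w + w^3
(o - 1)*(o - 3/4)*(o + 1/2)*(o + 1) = o^4 - o^3/4 - 11*o^2/8 + o/4 + 3/8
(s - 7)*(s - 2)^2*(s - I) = s^4 - 11*s^3 - I*s^3 + 32*s^2 + 11*I*s^2 - 28*s - 32*I*s + 28*I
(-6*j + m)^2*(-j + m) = -36*j^3 + 48*j^2*m - 13*j*m^2 + m^3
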